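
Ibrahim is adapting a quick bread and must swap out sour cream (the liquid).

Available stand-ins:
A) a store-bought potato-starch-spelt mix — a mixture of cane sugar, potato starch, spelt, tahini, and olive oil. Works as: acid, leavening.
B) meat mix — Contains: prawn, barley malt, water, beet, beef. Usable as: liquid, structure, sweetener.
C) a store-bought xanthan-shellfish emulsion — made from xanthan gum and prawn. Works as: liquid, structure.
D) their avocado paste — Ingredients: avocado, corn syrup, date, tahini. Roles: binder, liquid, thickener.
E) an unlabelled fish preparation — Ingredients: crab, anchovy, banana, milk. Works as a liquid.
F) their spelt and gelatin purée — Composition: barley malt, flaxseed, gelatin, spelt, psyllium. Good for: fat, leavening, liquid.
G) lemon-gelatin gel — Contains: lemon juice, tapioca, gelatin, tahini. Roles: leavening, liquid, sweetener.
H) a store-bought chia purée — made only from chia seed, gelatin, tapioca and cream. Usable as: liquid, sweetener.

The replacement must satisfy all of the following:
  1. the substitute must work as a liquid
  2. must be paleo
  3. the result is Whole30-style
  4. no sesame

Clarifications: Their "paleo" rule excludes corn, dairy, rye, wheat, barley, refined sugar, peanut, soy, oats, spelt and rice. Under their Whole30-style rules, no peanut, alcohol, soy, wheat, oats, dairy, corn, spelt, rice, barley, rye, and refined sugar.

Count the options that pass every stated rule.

1

A: not usable as a liquid; has spelt, so not paleo (and 2 more) — reject
B: has barley malt, so not paleo; has barley malt, so not Whole30-style — out
C: all constraints satisfied — OK
D: has corn syrup, so not paleo; has corn syrup, so not Whole30-style (and 1 more) — reject
E: has milk, so not paleo; has milk, so not Whole30-style — reject
F: has barley malt, so not paleo; has barley malt, so not Whole30-style — no
G: has tahini, so not sesame-free — no
H: has cream, so not paleo; has cream, so not Whole30-style — out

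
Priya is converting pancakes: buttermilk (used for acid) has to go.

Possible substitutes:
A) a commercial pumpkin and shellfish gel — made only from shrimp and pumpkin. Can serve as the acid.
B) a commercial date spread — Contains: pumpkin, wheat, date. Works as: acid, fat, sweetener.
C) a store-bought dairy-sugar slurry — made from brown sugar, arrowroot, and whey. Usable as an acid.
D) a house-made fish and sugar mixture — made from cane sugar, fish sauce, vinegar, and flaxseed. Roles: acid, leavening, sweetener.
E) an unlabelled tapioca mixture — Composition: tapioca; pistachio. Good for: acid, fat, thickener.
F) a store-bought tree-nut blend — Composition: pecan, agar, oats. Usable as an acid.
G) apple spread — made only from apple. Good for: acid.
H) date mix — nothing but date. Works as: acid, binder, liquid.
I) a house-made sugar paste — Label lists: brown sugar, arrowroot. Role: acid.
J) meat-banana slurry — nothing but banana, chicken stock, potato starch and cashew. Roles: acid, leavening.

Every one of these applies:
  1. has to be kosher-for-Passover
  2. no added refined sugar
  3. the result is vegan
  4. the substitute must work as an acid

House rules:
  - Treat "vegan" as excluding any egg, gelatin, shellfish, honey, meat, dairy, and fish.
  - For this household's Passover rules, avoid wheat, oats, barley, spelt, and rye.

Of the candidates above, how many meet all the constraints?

3

A: has shrimp, so not vegan — no
B: has wheat, so not kosher-for-Passover — out
C: has whey, so not vegan; has brown sugar, so not no-added-sugar — reject
D: has fish sauce, so not vegan; has cane sugar, so not no-added-sugar — out
E: works as an acid, vegan, kosher-for-Passover — OK
F: has oats, so not kosher-for-Passover — no
G: only apple; none excluded — valid
H: nothing on the exclusion list — valid
I: has brown sugar, so not no-added-sugar — out
J: has chicken stock, so not vegan — out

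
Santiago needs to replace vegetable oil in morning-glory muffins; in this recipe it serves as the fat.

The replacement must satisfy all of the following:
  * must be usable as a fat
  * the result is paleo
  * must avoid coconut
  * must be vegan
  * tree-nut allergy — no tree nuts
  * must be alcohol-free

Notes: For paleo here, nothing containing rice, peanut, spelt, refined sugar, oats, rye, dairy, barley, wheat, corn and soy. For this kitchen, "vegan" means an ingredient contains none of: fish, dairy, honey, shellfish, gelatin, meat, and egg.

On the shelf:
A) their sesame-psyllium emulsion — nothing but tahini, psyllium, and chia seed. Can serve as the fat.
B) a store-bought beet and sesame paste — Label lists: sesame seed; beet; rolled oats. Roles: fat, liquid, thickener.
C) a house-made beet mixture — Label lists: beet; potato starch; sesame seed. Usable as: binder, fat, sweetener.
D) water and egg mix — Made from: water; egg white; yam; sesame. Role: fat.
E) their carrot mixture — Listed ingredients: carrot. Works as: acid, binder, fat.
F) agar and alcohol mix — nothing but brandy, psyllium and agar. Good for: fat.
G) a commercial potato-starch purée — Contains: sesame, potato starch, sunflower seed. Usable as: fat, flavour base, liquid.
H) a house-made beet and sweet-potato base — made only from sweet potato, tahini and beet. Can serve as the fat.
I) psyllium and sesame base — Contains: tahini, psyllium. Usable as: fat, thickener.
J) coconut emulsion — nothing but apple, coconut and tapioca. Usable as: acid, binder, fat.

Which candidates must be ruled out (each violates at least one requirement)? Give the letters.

A: only tahini, chia seed and psyllium; none excluded — valid
B: has rolled oats, so not paleo — reject
C: works as a fat, no tree nuts, no coconut — keep
D: has egg white, so not vegan — no
E: only carrot; none excluded — valid
F: has brandy, so not alcohol-free — out
G: only sesame, sunflower seed and potato starch; none excluded — keep
H: all constraints satisfied — valid
I: nothing on the exclusion list — valid
J: has coconut, so not coconut-free — no

B, D, F, J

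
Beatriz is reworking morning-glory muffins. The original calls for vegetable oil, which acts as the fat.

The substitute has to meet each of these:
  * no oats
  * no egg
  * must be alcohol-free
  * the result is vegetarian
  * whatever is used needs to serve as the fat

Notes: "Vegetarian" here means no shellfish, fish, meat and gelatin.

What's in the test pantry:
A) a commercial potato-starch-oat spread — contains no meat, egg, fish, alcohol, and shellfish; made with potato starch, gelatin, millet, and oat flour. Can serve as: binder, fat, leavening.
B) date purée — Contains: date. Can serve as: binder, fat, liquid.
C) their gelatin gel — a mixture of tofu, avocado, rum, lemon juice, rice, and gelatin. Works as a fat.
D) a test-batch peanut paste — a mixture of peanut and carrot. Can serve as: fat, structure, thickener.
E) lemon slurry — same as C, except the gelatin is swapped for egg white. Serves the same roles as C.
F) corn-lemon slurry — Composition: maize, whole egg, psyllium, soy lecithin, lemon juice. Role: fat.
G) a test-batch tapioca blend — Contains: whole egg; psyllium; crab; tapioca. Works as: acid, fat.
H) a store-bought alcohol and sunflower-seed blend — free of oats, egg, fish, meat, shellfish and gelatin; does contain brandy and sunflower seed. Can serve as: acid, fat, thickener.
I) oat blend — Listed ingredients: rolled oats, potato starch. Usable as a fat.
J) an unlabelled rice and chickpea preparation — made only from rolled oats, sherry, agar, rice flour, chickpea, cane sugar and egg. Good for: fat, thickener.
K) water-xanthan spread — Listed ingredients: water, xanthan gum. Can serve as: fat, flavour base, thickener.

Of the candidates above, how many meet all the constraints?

A: has gelatin, so not vegetarian; has oat flour, so not oat-free — out
B: only date; none excluded — OK
C: has gelatin, so not vegetarian; has rum, so not alcohol-free — no
D: nothing on the exclusion list — keep
E: has rum, so not alcohol-free; has egg white, so not egg-free — out
F: has whole egg, so not egg-free — out
G: has crab, so not vegetarian; has whole egg, so not egg-free — reject
H: has brandy, so not alcohol-free — reject
I: has rolled oats, so not oat-free — out
J: has sherry, so not alcohol-free; has rolled oats, so not oat-free (and 1 more) — out
K: works as a fat, no egg, no alcohol — valid

3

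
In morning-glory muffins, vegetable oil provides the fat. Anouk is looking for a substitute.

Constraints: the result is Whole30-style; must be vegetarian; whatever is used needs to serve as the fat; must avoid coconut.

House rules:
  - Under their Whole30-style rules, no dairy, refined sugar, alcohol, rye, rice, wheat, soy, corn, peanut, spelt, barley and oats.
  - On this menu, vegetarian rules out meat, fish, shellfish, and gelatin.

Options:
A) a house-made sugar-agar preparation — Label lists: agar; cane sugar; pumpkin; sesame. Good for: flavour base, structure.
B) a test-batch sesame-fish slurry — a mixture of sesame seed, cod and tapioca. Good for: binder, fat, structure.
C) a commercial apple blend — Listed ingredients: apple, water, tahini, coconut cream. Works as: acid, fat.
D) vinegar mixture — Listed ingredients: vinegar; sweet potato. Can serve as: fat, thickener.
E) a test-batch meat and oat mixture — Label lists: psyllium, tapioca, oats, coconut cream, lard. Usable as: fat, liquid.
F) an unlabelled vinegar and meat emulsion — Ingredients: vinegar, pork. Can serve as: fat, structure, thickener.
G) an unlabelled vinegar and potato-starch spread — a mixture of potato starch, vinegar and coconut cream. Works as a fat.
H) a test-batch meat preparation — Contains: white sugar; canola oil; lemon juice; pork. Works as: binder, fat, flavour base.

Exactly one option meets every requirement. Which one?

D

A: not usable as a fat; has cane sugar, so not Whole30-style — reject
B: has cod, so not vegetarian — no
C: has coconut cream, so not coconut-free — reject
D: only sweet potato and vinegar; none excluded — OK
E: has oats, so not Whole30-style; has lard, so not vegetarian (and 1 more) — no
F: has pork, so not vegetarian — out
G: has coconut cream, so not coconut-free — reject
H: has white sugar, so not Whole30-style; has pork, so not vegetarian — out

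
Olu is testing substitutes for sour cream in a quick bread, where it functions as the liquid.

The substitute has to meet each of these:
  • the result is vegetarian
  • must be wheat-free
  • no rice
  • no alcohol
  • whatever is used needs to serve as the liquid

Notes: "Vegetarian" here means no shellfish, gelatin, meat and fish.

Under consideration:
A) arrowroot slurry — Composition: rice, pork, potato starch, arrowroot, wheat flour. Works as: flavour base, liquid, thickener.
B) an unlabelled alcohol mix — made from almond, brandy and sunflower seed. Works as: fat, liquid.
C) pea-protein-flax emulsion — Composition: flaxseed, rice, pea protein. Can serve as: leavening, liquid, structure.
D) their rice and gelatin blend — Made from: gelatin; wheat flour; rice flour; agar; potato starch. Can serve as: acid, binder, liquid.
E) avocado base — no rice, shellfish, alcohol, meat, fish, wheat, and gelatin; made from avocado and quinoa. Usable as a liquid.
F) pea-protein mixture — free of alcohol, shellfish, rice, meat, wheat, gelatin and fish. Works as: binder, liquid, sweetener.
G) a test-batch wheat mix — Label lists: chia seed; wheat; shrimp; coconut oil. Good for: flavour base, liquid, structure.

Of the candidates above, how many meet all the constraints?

A: has pork, so not vegetarian; has rice, so not rice-free (and 1 more) — no
B: has brandy, so not alcohol-free — no
C: has rice, so not rice-free — out
D: has gelatin, so not vegetarian; has rice flour, so not rice-free (and 1 more) — no
E: works as a liquid, no alcohol, vegetarian — OK
F: vegetarian, no wheat — valid
G: has shrimp, so not vegetarian; has wheat, so not wheat-free — no

2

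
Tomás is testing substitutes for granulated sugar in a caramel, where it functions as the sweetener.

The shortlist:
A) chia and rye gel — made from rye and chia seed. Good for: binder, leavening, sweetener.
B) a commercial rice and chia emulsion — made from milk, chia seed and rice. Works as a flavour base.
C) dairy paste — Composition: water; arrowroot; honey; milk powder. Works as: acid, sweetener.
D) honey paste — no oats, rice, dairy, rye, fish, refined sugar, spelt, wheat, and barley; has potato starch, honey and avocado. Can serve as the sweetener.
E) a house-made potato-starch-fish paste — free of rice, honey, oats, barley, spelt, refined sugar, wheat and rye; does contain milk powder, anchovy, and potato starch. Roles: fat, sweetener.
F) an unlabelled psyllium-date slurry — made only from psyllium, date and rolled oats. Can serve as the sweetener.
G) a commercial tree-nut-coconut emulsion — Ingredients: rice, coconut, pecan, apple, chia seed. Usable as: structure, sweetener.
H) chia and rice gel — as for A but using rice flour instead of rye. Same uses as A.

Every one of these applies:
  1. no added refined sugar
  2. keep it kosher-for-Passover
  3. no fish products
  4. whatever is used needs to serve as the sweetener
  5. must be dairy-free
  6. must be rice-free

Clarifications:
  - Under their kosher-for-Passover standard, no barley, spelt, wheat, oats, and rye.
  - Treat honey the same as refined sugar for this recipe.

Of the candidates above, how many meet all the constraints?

0

A: has rye, so not kosher-for-Passover — out
B: not usable as a sweetener; has rice, so not rice-free (and 1 more) — out
C: has milk powder, so not dairy-free; has honey, so not no-added-sugar — no
D: has honey, so not no-added-sugar — reject
E: has milk powder, so not dairy-free; has anchovy, so not fish-free — out
F: has rolled oats, so not kosher-for-Passover — no
G: has rice, so not rice-free — out
H: has rice flour, so not rice-free — no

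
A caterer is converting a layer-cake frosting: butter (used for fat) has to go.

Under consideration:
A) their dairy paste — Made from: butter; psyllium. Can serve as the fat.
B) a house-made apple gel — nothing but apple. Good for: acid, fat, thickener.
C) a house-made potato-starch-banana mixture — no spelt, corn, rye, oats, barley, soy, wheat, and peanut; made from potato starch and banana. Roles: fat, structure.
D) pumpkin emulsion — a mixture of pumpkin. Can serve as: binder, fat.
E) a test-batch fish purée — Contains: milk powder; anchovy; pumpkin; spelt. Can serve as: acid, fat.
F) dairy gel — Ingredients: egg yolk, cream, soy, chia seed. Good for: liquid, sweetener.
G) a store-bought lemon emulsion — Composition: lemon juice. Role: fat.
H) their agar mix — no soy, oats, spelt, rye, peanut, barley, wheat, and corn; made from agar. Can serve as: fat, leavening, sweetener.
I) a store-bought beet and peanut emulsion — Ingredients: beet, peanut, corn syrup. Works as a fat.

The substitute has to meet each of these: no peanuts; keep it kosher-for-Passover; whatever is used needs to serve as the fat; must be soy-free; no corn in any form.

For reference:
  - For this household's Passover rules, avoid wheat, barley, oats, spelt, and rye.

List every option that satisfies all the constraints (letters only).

A, B, C, D, G, H

A: only butter and psyllium; none excluded — OK
B: no soy, no corn — keep
C: all constraints satisfied — valid
D: no peanut, kosher-for-Passover — valid
E: has spelt, so not kosher-for-Passover — no
F: not usable as a fat; has soy, so not soy-free — out
G: only lemon juice; none excluded — keep
H: all constraints satisfied — valid
I: has corn syrup, so not corn-free; has peanut, so not peanut-free — reject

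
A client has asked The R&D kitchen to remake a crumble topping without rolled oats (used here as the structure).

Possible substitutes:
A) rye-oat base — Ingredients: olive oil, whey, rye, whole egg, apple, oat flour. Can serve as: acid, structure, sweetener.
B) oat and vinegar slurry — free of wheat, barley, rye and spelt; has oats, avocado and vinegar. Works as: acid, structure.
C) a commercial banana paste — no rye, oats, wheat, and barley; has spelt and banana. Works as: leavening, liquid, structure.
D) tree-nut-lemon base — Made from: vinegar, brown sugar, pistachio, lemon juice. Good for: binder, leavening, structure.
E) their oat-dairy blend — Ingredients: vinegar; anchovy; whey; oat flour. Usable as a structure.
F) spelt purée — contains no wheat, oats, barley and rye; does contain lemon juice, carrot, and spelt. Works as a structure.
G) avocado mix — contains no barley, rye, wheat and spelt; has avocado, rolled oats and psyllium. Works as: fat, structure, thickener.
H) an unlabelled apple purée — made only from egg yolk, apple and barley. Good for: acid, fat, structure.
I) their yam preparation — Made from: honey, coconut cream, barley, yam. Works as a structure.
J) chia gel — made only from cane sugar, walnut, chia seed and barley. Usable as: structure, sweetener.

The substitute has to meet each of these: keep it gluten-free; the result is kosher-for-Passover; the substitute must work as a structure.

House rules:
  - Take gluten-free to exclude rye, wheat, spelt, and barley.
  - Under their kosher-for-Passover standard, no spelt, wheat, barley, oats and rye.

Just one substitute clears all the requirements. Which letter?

D

A: has rye, so not gluten-free; has oat flour, so not kosher-for-Passover — reject
B: has oats, so not kosher-for-Passover — no
C: has spelt, so not gluten-free; has spelt, so not kosher-for-Passover — reject
D: nothing on the exclusion list — keep
E: has oat flour, so not kosher-for-Passover — out
F: has spelt, so not gluten-free; has spelt, so not kosher-for-Passover — reject
G: has rolled oats, so not kosher-for-Passover — reject
H: has barley, so not gluten-free; has barley, so not kosher-for-Passover — out
I: has barley, so not gluten-free; has barley, so not kosher-for-Passover — out
J: has barley, so not gluten-free; has barley, so not kosher-for-Passover — out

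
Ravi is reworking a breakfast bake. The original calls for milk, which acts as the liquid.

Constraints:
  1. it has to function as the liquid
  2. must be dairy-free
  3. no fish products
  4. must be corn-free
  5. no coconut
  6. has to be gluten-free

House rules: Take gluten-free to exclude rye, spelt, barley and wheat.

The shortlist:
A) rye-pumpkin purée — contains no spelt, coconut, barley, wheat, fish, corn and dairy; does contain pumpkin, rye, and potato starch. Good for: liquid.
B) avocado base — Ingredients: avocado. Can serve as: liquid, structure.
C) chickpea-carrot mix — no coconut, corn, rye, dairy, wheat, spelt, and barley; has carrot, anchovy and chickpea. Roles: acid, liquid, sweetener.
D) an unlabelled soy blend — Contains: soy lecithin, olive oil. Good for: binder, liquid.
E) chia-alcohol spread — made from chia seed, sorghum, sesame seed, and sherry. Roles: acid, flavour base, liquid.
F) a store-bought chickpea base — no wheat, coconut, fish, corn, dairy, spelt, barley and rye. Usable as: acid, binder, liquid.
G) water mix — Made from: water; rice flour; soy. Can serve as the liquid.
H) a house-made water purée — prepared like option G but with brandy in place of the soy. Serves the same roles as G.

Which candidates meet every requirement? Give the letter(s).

A: has rye, so not gluten-free — out
B: every rule checks out — OK
C: has anchovy, so not fish-free — out
D: only soy lecithin and olive oil; none excluded — keep
E: sherry and sesame seed etc. — none of it excluded — OK
F: nothing on the exclusion list — valid
G: only rice flour, soy and water; none excluded — keep
H: gluten-free, no coconut — OK

B, D, E, F, G, H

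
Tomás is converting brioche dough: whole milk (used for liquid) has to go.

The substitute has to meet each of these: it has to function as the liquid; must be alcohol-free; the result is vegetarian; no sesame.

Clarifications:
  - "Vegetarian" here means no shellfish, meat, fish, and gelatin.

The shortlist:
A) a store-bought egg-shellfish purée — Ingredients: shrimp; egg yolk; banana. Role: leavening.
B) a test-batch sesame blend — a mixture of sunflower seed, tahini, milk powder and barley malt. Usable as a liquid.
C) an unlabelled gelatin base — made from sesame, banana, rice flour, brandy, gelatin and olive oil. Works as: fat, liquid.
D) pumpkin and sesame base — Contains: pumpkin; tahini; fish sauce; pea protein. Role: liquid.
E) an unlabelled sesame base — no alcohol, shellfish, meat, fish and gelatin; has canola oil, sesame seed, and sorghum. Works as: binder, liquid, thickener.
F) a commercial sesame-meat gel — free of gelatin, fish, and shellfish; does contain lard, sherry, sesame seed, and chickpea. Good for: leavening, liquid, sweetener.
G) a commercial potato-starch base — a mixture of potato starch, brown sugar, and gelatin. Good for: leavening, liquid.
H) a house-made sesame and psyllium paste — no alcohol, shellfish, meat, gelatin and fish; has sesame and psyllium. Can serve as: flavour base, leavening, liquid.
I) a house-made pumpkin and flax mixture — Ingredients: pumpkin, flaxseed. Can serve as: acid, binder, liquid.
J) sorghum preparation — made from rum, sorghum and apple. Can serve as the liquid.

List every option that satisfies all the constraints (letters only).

A: not usable as a liquid; has shrimp, so not vegetarian — no
B: has tahini, so not sesame-free — no
C: has gelatin, so not vegetarian; has sesame, so not sesame-free (and 1 more) — reject
D: has fish sauce, so not vegetarian; has tahini, so not sesame-free — reject
E: has sesame seed, so not sesame-free — out
F: has lard, so not vegetarian; has sesame seed, so not sesame-free (and 1 more) — reject
G: has gelatin, so not vegetarian — reject
H: has sesame, so not sesame-free — no
I: works as a liquid, no alcohol, no sesame — keep
J: has rum, so not alcohol-free — no

I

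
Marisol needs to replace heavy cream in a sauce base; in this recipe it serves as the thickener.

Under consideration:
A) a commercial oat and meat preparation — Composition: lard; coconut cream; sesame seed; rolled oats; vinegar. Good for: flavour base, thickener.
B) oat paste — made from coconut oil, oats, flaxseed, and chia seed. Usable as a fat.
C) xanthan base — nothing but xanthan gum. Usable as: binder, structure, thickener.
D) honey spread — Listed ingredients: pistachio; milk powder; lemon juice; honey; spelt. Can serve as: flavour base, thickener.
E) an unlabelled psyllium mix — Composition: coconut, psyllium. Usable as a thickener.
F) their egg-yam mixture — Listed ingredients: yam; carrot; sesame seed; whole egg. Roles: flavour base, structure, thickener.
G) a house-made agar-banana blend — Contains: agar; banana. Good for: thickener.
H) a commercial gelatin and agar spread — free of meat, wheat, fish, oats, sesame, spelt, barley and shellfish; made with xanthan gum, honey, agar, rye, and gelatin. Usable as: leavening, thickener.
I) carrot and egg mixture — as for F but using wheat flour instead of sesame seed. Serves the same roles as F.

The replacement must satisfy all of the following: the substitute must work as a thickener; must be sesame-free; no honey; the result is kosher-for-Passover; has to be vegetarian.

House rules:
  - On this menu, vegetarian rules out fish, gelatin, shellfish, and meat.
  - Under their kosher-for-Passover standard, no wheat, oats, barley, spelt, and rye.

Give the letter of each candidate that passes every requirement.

C, E, G

A: has lard, so not vegetarian; has rolled oats, so not kosher-for-Passover (and 1 more) — out
B: not usable as a thickener; has oats, so not kosher-for-Passover — out
C: works as a thickener, kosher-for-Passover, no sesame — keep
D: has spelt, so not kosher-for-Passover; has honey, so not honey-free — no
E: nothing on the exclusion list — valid
F: has sesame seed, so not sesame-free — no
G: only agar and banana; none excluded — OK
H: has gelatin, so not vegetarian; has rye, so not kosher-for-Passover (and 1 more) — reject
I: has wheat flour, so not kosher-for-Passover — no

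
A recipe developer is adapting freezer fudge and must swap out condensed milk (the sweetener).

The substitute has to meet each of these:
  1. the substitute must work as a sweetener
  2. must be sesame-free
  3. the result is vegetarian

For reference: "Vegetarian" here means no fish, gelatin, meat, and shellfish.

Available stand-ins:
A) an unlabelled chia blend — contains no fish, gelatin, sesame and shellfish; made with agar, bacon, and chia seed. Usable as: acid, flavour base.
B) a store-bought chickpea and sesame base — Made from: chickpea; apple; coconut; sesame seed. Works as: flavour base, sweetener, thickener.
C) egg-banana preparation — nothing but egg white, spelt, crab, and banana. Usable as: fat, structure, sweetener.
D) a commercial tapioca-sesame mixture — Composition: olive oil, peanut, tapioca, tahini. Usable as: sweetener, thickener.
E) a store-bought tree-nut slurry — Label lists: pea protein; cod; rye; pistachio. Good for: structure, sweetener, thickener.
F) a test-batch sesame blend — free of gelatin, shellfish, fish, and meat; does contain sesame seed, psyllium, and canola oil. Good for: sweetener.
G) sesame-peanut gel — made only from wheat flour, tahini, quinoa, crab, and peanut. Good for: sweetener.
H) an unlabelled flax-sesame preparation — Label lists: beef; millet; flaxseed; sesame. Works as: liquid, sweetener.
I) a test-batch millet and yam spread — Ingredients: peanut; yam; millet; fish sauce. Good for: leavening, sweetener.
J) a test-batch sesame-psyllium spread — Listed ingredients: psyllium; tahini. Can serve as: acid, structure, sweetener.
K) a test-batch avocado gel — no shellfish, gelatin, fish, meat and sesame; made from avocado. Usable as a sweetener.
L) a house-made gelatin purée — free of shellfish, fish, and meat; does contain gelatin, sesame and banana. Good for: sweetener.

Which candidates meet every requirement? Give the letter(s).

K

A: not usable as a sweetener; has bacon, so not vegetarian — reject
B: has sesame seed, so not sesame-free — no
C: has crab, so not vegetarian — reject
D: has tahini, so not sesame-free — no
E: has cod, so not vegetarian — no
F: has sesame seed, so not sesame-free — reject
G: has crab, so not vegetarian; has tahini, so not sesame-free — out
H: has beef, so not vegetarian; has sesame, so not sesame-free — reject
I: has fish sauce, so not vegetarian — out
J: has tahini, so not sesame-free — no
K: all constraints satisfied — keep
L: has gelatin, so not vegetarian; has sesame, so not sesame-free — out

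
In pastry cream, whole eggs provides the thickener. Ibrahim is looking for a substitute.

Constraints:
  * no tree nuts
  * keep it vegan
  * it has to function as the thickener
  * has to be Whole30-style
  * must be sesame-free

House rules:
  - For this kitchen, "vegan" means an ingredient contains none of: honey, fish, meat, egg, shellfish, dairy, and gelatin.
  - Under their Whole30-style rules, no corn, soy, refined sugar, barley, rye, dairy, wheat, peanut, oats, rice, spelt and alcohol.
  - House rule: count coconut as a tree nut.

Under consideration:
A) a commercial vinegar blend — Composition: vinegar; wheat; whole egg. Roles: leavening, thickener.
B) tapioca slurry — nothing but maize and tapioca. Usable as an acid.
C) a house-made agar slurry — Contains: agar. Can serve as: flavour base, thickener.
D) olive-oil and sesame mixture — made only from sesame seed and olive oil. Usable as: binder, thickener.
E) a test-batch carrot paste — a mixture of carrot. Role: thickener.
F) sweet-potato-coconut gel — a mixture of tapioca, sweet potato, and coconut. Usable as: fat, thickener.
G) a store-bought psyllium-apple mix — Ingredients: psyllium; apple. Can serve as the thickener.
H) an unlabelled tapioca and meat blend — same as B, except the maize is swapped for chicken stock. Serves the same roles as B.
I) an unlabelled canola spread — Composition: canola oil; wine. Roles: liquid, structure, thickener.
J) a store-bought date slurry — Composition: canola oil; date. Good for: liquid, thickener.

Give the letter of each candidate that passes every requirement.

A: has whole egg, so not vegan; has wheat, so not Whole30-style — reject
B: not usable as a thickener; has maize, so not Whole30-style — out
C: every rule checks out — valid
D: has sesame seed, so not sesame-free — no
E: every rule checks out — valid
F: has coconut, so not tree-nut-free — reject
G: all constraints satisfied — valid
H: not usable as a thickener; has chicken stock, so not vegan — out
I: has wine, so not Whole30-style — no
J: only date and canola oil; none excluded — keep

C, E, G, J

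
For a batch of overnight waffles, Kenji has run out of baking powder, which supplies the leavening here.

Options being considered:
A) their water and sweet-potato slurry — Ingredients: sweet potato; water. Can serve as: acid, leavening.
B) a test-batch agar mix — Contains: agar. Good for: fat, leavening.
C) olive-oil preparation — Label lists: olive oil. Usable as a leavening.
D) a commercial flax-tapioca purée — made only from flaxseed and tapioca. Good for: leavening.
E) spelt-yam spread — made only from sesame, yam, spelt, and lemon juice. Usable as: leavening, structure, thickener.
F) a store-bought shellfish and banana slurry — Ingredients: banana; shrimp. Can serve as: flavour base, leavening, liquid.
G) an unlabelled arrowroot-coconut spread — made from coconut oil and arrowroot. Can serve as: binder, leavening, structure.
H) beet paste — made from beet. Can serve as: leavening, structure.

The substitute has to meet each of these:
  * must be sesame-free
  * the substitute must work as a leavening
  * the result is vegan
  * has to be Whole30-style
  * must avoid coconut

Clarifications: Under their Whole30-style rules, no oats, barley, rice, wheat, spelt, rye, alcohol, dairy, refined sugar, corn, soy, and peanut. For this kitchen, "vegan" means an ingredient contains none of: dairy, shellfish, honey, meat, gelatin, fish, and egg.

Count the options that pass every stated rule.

5

A: every rule checks out — valid
B: works as a leavening, Whole30-style, no sesame — OK
C: works as a leavening, no sesame, no coconut — OK
D: works as a leavening, no sesame, Whole30-style — OK
E: has spelt, so not Whole30-style; has sesame, so not sesame-free — out
F: has shrimp, so not vegan — reject
G: has coconut oil, so not coconut-free — out
H: only beet; none excluded — keep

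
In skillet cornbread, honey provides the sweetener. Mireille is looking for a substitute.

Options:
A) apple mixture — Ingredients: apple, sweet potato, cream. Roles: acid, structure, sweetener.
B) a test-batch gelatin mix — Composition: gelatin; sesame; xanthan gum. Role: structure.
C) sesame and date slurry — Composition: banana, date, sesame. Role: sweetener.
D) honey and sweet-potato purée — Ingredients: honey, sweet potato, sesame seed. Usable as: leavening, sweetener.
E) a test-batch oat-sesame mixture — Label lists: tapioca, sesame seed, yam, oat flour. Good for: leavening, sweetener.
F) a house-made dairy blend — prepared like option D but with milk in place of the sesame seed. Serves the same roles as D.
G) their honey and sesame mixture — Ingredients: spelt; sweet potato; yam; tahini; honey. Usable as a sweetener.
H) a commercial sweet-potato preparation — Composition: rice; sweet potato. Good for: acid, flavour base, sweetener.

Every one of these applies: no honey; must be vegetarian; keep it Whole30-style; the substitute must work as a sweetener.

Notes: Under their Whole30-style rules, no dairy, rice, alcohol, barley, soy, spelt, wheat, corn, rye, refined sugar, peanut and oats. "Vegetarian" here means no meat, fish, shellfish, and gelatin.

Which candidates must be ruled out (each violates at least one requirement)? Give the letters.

A: has cream, so not Whole30-style — no
B: not usable as a sweetener; has gelatin, so not vegetarian — out
C: works as a sweetener, vegetarian, no honey — valid
D: has honey, so not honey-free — no
E: has oat flour, so not Whole30-style — no
F: has milk, so not Whole30-style; has honey, so not honey-free — reject
G: has spelt, so not Whole30-style; has honey, so not honey-free — reject
H: has rice, so not Whole30-style — no

A, B, D, E, F, G, H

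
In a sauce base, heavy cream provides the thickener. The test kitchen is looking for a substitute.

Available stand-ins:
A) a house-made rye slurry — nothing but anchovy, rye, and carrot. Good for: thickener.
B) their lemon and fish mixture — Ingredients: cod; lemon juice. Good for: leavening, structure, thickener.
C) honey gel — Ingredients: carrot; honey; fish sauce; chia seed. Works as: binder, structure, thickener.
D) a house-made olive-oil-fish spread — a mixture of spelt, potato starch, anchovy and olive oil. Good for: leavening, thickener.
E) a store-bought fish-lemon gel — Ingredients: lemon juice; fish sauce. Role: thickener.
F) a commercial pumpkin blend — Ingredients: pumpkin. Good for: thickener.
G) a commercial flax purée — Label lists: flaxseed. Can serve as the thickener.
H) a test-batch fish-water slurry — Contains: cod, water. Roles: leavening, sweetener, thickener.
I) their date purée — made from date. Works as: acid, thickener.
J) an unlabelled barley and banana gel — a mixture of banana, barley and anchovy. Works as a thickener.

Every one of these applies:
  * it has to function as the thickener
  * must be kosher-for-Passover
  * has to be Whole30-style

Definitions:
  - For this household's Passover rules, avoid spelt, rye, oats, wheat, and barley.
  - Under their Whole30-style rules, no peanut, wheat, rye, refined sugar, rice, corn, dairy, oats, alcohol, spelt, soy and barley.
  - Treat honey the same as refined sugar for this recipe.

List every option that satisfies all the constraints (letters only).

A: has rye, so not kosher-for-Passover; has rye, so not Whole30-style — out
B: only cod and lemon juice; none excluded — valid
C: has honey, so not Whole30-style — reject
D: has spelt, so not kosher-for-Passover; has spelt, so not Whole30-style — reject
E: works as a thickener, kosher-for-Passover, Whole30-style — keep
F: only pumpkin; none excluded — OK
G: nothing on the exclusion list — valid
H: only cod and water; none excluded — valid
I: only date; none excluded — OK
J: has barley, so not kosher-for-Passover; has barley, so not Whole30-style — reject

B, E, F, G, H, I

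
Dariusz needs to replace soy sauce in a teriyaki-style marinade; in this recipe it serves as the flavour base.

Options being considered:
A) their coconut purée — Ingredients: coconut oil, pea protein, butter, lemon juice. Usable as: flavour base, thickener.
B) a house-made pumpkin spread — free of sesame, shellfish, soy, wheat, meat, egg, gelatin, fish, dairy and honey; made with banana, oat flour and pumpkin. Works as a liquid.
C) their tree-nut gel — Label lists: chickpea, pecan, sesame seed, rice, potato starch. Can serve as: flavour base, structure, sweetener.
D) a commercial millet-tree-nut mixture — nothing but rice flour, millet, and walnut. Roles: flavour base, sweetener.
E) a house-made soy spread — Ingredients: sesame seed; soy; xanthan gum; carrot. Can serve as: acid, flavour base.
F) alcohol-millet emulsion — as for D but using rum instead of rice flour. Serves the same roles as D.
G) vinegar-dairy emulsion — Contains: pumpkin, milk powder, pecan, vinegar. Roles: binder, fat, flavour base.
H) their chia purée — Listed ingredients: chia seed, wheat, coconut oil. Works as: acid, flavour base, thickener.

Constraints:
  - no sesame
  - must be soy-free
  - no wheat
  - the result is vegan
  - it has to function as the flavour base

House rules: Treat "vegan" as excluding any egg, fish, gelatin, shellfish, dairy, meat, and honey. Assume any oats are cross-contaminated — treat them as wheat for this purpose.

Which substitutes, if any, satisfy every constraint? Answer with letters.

A: has butter, so not vegan — out
B: not usable as a flavour base; has oat flour, so not wheat-free — out
C: has sesame seed, so not sesame-free — reject
D: only rice flour, walnut, and millet; none excluded — keep
E: has sesame seed, so not sesame-free; has soy, so not soy-free — no
F: wheat-free, vegan — keep
G: has milk powder, so not vegan — reject
H: has wheat, so not wheat-free — no

D, F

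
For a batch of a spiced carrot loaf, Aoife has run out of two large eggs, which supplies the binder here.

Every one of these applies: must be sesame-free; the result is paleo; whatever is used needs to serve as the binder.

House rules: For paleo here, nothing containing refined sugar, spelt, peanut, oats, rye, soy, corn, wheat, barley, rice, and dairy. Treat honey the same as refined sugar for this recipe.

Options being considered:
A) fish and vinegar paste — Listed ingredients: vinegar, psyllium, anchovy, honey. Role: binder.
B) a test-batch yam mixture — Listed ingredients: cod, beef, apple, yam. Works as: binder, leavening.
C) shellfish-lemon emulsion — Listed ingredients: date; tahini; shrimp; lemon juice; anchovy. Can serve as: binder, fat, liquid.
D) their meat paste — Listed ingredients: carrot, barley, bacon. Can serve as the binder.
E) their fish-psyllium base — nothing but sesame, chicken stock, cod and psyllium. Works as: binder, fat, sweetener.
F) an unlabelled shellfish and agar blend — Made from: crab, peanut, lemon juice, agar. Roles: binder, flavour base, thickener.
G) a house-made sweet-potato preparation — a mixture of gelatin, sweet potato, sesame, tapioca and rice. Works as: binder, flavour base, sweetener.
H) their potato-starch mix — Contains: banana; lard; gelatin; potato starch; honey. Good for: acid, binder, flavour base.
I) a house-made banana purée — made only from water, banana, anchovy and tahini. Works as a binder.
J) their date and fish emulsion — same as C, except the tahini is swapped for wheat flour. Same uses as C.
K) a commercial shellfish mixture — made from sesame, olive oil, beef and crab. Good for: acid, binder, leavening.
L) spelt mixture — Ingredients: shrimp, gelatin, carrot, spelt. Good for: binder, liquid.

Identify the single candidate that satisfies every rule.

B

A: has honey, so not paleo — reject
B: cod and beef etc. — none of it excluded — OK
C: has tahini, so not sesame-free — no
D: has barley, so not paleo — no
E: has sesame, so not sesame-free — no
F: has peanut, so not paleo — reject
G: has rice, so not paleo; has sesame, so not sesame-free — reject
H: has honey, so not paleo — out
I: has tahini, so not sesame-free — reject
J: has wheat flour, so not paleo — no
K: has sesame, so not sesame-free — out
L: has spelt, so not paleo — out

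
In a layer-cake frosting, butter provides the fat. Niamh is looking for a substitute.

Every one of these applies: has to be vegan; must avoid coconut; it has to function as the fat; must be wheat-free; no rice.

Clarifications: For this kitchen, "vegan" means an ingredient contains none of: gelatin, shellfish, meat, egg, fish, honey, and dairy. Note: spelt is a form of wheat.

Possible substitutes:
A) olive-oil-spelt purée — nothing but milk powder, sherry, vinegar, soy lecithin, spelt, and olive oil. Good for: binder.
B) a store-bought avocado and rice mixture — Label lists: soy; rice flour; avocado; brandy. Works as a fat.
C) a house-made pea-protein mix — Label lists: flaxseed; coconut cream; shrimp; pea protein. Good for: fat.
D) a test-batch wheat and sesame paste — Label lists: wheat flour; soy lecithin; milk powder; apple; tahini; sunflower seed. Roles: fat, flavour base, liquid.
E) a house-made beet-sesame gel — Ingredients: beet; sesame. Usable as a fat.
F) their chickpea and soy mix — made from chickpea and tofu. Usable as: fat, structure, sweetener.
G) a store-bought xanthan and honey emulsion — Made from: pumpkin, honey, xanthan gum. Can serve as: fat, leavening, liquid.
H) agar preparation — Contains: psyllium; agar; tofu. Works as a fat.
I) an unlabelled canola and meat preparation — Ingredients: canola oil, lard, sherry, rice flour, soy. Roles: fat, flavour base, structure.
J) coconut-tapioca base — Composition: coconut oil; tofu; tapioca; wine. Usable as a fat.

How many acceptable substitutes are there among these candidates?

A: not usable as a fat; has milk powder, so not vegan (and 1 more) — out
B: has rice flour, so not rice-free — reject
C: has shrimp, so not vegan; has coconut cream, so not coconut-free — reject
D: has milk powder, so not vegan; has wheat flour, so not wheat-free — reject
E: all constraints satisfied — keep
F: only tofu and chickpea; none excluded — OK
G: has honey, so not vegan — no
H: every rule checks out — keep
I: has lard, so not vegan; has rice flour, so not rice-free — out
J: has coconut oil, so not coconut-free — reject

3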